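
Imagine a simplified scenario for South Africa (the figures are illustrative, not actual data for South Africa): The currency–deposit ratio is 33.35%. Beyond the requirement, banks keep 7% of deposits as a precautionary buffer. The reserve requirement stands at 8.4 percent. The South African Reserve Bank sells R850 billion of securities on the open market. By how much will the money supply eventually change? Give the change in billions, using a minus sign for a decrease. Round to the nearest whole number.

-2325 billion

The money multiplier is m = (1 + c) / (rr + e + c) = (1 + 0.3335) / (0.084 + 0.07 + 0.3335) ≈ 2.7354.
The sale removes 850 billion of base, so ΔM = m × ΔMB = 2.7354 × (−850) = -2325.09 billion.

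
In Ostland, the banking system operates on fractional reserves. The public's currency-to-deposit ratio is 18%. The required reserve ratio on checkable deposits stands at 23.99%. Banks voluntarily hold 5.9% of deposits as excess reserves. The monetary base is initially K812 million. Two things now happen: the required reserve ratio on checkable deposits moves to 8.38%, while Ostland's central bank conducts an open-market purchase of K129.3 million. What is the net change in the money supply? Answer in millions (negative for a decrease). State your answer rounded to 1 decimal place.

Before: m₁ = (1 + 0.18) / (0.2399 + 0.059 + 0.18) ≈ 2.46398, MB₁ = 812, so M₁ = 2.46398 × 812 ≈ 2000.7518 million.
After: m₂ = (1 + 0.18) / (0.0838 + 0.059 + 0.18) ≈ 3.65551, MB₂ = 812 + 129.3 = 941.3, so M₂ = 3.65551 × 941.3 ≈ 3440.9316 million.
ΔM = M₂ − M₁ = 3440.9316 − 2000.7518 = 1440.1798 million.

K1440.2 million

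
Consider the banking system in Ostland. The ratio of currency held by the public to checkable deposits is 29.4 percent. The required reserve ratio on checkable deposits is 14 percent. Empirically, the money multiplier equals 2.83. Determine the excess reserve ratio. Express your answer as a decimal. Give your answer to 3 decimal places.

Using m = 2.83. Since m = (1 + c)/(c + rr + e), the denominator satisfies c + rr + e = (1 + c)/m = (1 + 0.294) / 2.83 ≈ 0.457244.
With c = 0.294 and rr = 0.14, the excess reserve ratio is 0.457244 − 0.294 − 0.14 = 0.023244.

0.023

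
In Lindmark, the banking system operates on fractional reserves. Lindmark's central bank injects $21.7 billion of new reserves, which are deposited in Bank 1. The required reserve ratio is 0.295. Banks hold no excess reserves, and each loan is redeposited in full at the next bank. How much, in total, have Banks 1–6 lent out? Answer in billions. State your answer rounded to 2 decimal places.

Bank i lends (1 − rr)^i of the original deposit: Bank 1 lends 21.7·0.7050 = 15.2985, Bank 2 lends 21.7·0.7050² ≈ 10.7854, and so on.
Summing a geometric series: total = 21.7·[0.7050·(1 − 0.7050^6) / (1 − 0.7050)] ≈ 45.4919 billion.

$45.49 billion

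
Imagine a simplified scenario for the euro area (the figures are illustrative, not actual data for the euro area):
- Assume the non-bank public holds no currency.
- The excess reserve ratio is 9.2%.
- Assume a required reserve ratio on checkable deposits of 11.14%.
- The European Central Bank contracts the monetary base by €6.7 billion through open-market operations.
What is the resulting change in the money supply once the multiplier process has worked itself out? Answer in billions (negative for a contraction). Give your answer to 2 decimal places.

The money multiplier is m = 1 / (rr + e) = 1 / (0.1114 + 0.092) ≈ 4.9164.
The sale removes 6.7 billion of base, so ΔM = m × ΔMB = 4.9164 × (−6.7) ≈ -32.9399 billion.

-32.94 billion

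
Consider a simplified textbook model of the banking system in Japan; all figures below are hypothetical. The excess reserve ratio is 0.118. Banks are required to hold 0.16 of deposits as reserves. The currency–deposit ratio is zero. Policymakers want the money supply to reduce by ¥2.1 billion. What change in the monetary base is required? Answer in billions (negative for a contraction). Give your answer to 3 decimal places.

-0.584 billion

The money multiplier is m = 1 / (rr + e) = 1 / (0.16 + 0.118) ≈ 3.59712.
ΔMB = ΔM / m = (−2.1) / 3.59712 ≈ -0.5838 billion.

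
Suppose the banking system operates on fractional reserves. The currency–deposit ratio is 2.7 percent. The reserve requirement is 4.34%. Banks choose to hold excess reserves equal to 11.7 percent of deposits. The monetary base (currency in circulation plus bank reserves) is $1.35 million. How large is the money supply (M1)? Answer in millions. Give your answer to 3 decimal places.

The money multiplier is m = (1 + c) / (rr + e + c) = (1 + 0.027) / (0.0434 + 0.117 + 0.027) ≈ 5.48026.
So M = m × MB = 5.48026 × 1.35 ≈ 7.3984 million.

$7.398 million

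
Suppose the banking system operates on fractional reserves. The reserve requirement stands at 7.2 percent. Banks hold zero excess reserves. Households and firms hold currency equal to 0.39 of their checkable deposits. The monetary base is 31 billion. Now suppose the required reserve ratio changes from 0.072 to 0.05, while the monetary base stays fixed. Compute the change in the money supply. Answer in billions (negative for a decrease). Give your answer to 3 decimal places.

4.663 billion

Initially m₁ = (1 + 0.39) / (0.072 + 0.39) ≈ 3.008658, so M₁ = 3.008658 × 31 ≈ 93.2684 billion.
After the change m₂ = (1 + 0.39) / (0.05 + 0.39) ≈ 3.159091, so M₂ = 3.159091 × 31 ≈ 97.9318 billion.
ΔM = M₂ − M₁ = 97.9318 − 93.2684 = 4.6634 billion.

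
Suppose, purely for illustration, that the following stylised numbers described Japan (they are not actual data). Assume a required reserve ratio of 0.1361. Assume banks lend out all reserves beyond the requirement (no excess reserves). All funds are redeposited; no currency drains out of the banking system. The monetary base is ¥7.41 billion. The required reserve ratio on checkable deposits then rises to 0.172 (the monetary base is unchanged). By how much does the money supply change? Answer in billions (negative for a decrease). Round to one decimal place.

-11.4 billion

Initially m₁ = 1 / (0.1361) ≈ 7.3475, so M₁ = 7.3475 × 7.41 ≈ 54.445 billion.
After the change m₂ = 1 / (0.172) ≈ 5.8140, so M₂ = 5.8140 × 7.41 ≈ 43.0817 billion.
ΔM = M₂ − M₁ = 43.0817 − 54.445 = -11.3633 billion.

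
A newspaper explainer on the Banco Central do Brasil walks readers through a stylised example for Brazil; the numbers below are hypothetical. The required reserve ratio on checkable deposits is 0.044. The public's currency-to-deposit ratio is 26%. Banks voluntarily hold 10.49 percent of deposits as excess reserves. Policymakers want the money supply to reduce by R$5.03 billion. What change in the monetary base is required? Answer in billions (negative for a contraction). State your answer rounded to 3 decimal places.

The money multiplier is m = (1 + c) / (rr + e + c) = (1 + 0.26) / (0.044 + 0.1049 + 0.26) ≈ 3.08144.
ΔMB = ΔM / m = (−5.03) / 3.08144 ≈ -1.6324 billion.

-1.632 billion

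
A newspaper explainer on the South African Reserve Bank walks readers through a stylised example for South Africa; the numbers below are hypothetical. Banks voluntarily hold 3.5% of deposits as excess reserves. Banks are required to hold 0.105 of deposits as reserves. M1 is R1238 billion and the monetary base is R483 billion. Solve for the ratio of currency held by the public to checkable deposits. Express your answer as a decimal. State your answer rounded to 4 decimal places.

0.4102

Using m = M/MB = 1238/483 ≈ 2.563147. From m = (1 + c)/(c + rr + e), rearranging gives 1 + c = m·(c + rr + e), so c·(1 − m) = m·(rr + e) − 1.
Hence c = [m·(rr + e) − 1]/(1 − m) = [2.563147 × (0.105 + 0.035) − 1] / (1 − 2.563147) ≈ 0.410172.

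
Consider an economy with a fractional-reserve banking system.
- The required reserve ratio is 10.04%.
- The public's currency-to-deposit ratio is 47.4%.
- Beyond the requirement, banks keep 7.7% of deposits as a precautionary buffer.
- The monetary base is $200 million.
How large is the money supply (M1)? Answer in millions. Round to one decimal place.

$452.6 million

The money multiplier is m = (1 + c) / (rr + e + c) = (1 + 0.474) / (0.1004 + 0.077 + 0.474) ≈ 2.26282.
So M = m × MB = 2.26282 × 200 = 452.564 million.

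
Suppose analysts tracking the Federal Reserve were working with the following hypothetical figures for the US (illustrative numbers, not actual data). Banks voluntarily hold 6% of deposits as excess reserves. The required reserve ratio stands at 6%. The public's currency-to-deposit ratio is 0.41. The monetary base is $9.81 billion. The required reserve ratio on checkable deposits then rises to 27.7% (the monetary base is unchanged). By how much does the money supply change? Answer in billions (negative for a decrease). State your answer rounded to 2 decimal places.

-7.58 billion

Initially m₁ = (1 + 0.41) / (0.06 + 0.06 + 0.41) ≈ 2.6604, so M₁ = 2.6604 × 9.81 ≈ 26.0985 billion.
After the change m₂ = (1 + 0.41) / (0.277 + 0.06 + 0.41) ≈ 1.8876, so M₂ = 1.8876 × 9.81 ≈ 18.5174 billion.
ΔM = M₂ − M₁ = 18.5174 − 26.0985 = -7.5811 billion.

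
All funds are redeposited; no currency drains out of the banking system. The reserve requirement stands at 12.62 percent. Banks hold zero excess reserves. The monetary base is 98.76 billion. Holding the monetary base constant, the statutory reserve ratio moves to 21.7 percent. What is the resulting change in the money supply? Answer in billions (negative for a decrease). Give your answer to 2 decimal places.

-327.45 billion

Initially m₁ = 1 / (0.1262) ≈ 7.92393, so M₁ = 7.92393 × 98.76 ≈ 782.5673 billion.
After the change m₂ = 1 / (0.217) ≈ 4.60829, so M₂ = 4.60829 × 98.76 ≈ 455.1147 billion.
ΔM = M₂ − M₁ = 455.1147 − 782.5673 = -327.4526 billion.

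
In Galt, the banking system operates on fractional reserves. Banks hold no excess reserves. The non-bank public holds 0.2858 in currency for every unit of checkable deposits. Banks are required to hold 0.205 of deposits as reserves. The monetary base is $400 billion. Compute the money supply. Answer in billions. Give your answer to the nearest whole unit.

$1048 billion

The money multiplier is m = (1 + c) / (rr + c) = (1 + 0.2858) / (0.205 + 0.2858) ≈ 2.6198.
So M = m × MB = 2.6198 × 400 = 1047.92 billion.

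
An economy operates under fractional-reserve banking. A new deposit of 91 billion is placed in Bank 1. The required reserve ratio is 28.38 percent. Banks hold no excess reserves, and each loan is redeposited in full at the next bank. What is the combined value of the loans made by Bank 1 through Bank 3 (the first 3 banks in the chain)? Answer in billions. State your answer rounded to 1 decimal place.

Bank i lends (1 − rr)^i of the original deposit: Bank 1 lends 91·0.7162 = 65.1742, Bank 2 lends 91·0.7162² ≈ 46.6778, and so on.
Summing a geometric series: total = 91·[0.7162·(1 − 0.7162^3) / (1 − 0.7162)] ≈ 145.2826 billion.

145.3 billion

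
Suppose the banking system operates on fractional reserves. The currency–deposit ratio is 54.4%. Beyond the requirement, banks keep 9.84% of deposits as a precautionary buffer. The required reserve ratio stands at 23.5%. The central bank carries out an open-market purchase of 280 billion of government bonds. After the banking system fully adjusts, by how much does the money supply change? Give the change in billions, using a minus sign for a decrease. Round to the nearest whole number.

493 billion

The money multiplier is m = (1 + c) / (rr + e + c) = (1 + 0.544) / (0.235 + 0.0984 + 0.544) ≈ 1.7597.
The purchase adds 280 billion of base, so ΔM = m × ΔMB = 1.7597 × (+280) = 492.716 billion.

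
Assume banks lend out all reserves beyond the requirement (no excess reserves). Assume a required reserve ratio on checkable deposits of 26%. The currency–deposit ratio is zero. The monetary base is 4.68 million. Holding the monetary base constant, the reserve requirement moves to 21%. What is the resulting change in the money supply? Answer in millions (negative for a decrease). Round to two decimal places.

Initially m₁ = 1 / (0.26) ≈ 3.8462, so M₁ = 3.8462 × 4.68 ≈ 18.0002 million.
After the change m₂ = 1 / (0.21) ≈ 4.7619, so M₂ = 4.7619 × 4.68 ≈ 22.2857 million.
ΔM = M₂ − M₁ = 22.2857 − 18.0002 = 4.2855 million.

4.29 million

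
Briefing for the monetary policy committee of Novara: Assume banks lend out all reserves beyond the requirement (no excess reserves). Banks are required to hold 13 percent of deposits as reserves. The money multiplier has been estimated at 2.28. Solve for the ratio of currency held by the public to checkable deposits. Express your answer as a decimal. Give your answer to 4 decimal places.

0.5497

Using m = 2.28. From m = (1 + c)/(c + rr + e), rearranging gives 1 + c = m·(c + rr + e), so c·(1 − m) = m·(rr + e) − 1.
Hence c = [m·(rr + e) − 1]/(1 − m) = [2.28 × (0.13 + 0) − 1] / (1 − 2.28) ≈ 0.549688.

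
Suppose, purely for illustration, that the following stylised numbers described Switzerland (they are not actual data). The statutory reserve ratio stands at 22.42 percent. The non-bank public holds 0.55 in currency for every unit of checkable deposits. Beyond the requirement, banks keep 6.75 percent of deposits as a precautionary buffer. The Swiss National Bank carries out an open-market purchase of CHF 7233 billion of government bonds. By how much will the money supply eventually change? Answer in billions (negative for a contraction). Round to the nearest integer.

The money multiplier is m = (1 + c) / (rr + e + c) = (1 + 0.55) / (0.2242 + 0.0675 + 0.55) ≈ 1.84151.
The purchase adds 7233 billion of base, so ΔM = m × ΔMB = 1.84151 × (+7233) ≈ 13319.6418 billion.

CHF 13320 billion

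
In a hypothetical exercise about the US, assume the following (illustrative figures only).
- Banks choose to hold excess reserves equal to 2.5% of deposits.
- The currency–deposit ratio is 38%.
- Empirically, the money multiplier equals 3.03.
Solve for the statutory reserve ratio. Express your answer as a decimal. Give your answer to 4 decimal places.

Using m = 3.03. Since m = (1 + c)/(c + rr + e), the denominator satisfies c + rr + e = (1 + c)/m = (1 + 0.38) / 3.03 ≈ 0.455446.
With c = 0.38 and e = 0.025, the statutory reserve ratio is 0.455446 − 0.38 − 0.025 = 0.050446.

0.0504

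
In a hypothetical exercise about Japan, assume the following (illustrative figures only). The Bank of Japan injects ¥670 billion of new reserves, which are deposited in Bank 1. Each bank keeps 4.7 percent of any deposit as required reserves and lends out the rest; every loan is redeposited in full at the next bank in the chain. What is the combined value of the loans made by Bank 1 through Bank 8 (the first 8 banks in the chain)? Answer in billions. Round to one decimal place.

¥4342.3 billion

Bank i lends (1 − rr)^i of the original deposit: Bank 1 lends 670·0.9530 = 638.5100, Bank 2 lends 670·0.9530² ≈ 608.5000, and so on.
Summing a geometric series: total = 670·[0.9530·(1 − 0.9530^8) / (1 − 0.9530)] ≈ 4342.3171 billion.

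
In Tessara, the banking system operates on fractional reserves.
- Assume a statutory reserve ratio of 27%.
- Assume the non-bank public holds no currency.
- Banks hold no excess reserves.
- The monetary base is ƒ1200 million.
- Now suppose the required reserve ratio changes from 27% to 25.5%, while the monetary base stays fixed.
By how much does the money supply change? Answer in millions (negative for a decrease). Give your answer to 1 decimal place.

Initially m₁ = 1 / (0.27) ≈ 3.703704, so M₁ = 3.703704 × 1200 = 4444.4448 million.
After the change m₂ = 1 / (0.255) ≈ 3.921569, so M₂ = 3.921569 × 1200 = 4705.8828 million.
ΔM = M₂ − M₁ = 4705.8828 − 4444.4448 = 261.438 million.

ƒ261.4 million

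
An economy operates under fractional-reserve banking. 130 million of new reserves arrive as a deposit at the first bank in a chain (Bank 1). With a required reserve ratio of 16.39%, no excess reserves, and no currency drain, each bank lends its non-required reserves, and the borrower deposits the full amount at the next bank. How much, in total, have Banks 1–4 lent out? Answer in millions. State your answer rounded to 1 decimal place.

339.1 million

Bank i lends (1 − rr)^i of the original deposit: Bank 1 lends 130·0.8361 = 108.6930, Bank 2 lends 130·0.8361² ≈ 90.8782, and so on.
Summing a geometric series: total = 130·[0.8361·(1 − 0.8361^4) / (1 − 0.8361)] ≈ 339.0841 million.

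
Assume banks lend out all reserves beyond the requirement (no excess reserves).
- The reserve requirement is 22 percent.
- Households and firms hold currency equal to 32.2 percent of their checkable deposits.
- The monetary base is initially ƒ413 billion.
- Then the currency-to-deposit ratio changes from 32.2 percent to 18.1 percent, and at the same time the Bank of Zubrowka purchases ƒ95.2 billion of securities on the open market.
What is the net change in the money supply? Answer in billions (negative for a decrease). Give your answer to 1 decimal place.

Before: m₁ = (1 + 0.322) / (0.22 + 0.322) ≈ 2.43911, MB₁ = 413, so M₁ = 2.43911 × 413 ≈ 1007.3524 billion.
After: m₂ = (1 + 0.181) / (0.22 + 0.181) ≈ 2.94514, MB₂ = 413 + 95.2 = 508.2, so M₂ = 2.94514 × 508.2 ≈ 1496.7201 billion.
ΔM = M₂ − M₁ = 1496.7201 − 1007.3524 = 489.3677 billion.

ƒ489.4 billion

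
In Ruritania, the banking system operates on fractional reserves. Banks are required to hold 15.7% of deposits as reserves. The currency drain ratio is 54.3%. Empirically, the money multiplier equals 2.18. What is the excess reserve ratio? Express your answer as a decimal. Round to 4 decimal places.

0.0078

Using m = 2.18. Since m = (1 + c)/(c + rr + e), the denominator satisfies c + rr + e = (1 + c)/m = (1 + 0.543) / 2.18 ≈ 0.707798.
With c = 0.543 and rr = 0.157, the excess reserve ratio is 0.707798 − 0.543 − 0.157 = 0.007798.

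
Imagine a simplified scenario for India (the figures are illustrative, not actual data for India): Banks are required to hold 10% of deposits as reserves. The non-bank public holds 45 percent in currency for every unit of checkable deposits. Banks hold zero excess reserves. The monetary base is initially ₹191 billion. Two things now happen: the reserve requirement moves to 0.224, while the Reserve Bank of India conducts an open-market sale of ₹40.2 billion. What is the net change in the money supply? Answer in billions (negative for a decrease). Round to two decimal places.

Before: m₁ = (1 + 0.45) / (0.1 + 0.45) ≈ 2.636364, MB₁ = 191, so M₁ = 2.636364 × 191 ≈ 503.5455 billion.
After: m₂ = (1 + 0.45) / (0.224 + 0.45) ≈ 2.151335, MB₂ = 191 − 40.2 = 150.8, so M₂ = 2.151335 × 150.8 ≈ 324.4213 billion.
ΔM = M₂ − M₁ = 324.4213 − 503.5455 = -179.1242 billion.

-179.12 billion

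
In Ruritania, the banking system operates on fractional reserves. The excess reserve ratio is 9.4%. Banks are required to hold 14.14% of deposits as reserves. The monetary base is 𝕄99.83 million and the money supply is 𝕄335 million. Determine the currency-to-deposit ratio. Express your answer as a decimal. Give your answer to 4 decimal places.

0.0892

Using m = M/MB = 335/99.83 ≈ 3.355705. From m = (1 + c)/(c + rr + e), rearranging gives 1 + c = m·(c + rr + e), so c·(1 − m) = m·(rr + e) − 1.
Hence c = [m·(rr + e) − 1]/(1 − m) = [3.355705 × (0.1414 + 0.094) − 1] / (1 − 3.355705) ≈ 0.089174.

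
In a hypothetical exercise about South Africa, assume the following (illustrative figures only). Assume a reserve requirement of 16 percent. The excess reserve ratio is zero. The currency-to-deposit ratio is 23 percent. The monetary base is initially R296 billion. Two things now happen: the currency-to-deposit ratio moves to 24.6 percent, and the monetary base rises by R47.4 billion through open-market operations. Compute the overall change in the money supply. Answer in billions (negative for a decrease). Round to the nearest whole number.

Before: m₁ = (1 + 0.23) / (0.16 + 0.23) ≈ 3.1538, MB₁ = 296, so M₁ = 3.1538 × 296 = 933.5248 billion.
After: m₂ = (1 + 0.246) / (0.16 + 0.246) ≈ 3.0690, MB₂ = 296 + 47.4 = 343.4, so M₂ = 3.0690 × 343.4 = 1053.8946 billion.
ΔM = M₂ − M₁ = 1053.8946 − 933.5248 = 120.3698 billion.

R120 billion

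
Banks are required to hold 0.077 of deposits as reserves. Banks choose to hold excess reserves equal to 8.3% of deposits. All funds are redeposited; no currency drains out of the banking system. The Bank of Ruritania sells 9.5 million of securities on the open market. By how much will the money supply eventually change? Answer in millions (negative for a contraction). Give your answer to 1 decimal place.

-59.4 million

The money multiplier is m = 1 / (rr + e) = 1 / (0.077 + 0.083) = 6.25.
The sale removes 9.5 million of base, so ΔM = m × ΔMB = 6.25 × (−9.5) = -59.375 million.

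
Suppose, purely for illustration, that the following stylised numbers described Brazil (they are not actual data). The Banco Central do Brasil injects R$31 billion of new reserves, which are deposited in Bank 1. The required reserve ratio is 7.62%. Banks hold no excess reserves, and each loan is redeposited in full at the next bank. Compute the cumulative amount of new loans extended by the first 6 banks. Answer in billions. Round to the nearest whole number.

Bank i lends (1 − rr)^i of the original deposit: Bank 1 lends 31·0.9238 = 28.6378, Bank 2 lends 31·0.9238² ≈ 26.4556, and so on.
Summing a geometric series: total = 31·[0.9238·(1 − 0.9238^6) / (1 − 0.9238)] ≈ 142.2351 billion.

R$142 billion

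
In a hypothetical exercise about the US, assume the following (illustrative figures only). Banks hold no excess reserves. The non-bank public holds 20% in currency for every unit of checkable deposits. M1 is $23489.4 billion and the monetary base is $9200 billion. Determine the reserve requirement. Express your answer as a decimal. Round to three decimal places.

Using m = M/MB = 23489.4/9200 ≈ 2.553196. Since m = (1 + c)/(c + rr + e), the denominator satisfies c + rr + e = (1 + c)/m = (1 + 0.2) / 2.553196 ≈ 0.469999.
With c = 0.2 and e = 0, the reserve requirement is 0.469999 − 0.2 − 0 = 0.269999.

0.270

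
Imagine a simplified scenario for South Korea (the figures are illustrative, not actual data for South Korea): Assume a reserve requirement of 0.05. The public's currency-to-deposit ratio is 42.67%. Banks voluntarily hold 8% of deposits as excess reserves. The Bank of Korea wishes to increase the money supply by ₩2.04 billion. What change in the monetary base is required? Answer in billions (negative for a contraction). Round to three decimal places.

The money multiplier is m = (1 + c) / (rr + e + c) = (1 + 0.4267) / (0.05 + 0.08 + 0.4267) ≈ 2.56278.
ΔMB = ΔM / m = (+2.04) / 2.56278 ≈ 0.796 billion.

₩0.796 billion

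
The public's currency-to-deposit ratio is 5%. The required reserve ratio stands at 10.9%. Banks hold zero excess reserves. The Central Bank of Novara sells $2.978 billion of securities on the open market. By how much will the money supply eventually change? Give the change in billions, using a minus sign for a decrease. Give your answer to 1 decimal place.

The money multiplier is m = (1 + c) / (rr + c) = (1 + 0.05) / (0.109 + 0.05) ≈ 6.6038.
The sale removes 2.978 billion of base, so ΔM = m × ΔMB = 6.6038 × (−2.978) ≈ -19.6661 billion.

-19.7 billion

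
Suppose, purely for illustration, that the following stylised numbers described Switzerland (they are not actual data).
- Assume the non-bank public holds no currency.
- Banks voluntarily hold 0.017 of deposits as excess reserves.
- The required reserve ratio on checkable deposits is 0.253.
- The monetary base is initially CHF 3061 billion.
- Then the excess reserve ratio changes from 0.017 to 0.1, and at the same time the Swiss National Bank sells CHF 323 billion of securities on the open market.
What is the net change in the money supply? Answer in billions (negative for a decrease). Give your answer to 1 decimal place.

-3580.7 billion

Before: m₁ = 1 / (0.253 + 0.017) ≈ 3.703704, MB₁ = 3061, so M₁ = 3.703704 × 3061 ≈ 11337.0379 billion.
After: m₂ = 1 / (0.253 + 0.1) ≈ 2.832861, MB₂ = 3061 − 323 = 2738, so M₂ = 2.832861 × 2738 ≈ 7756.3734 billion.
ΔM = M₂ − M₁ = 7756.3734 − 11337.0379 = -3580.6645 billion.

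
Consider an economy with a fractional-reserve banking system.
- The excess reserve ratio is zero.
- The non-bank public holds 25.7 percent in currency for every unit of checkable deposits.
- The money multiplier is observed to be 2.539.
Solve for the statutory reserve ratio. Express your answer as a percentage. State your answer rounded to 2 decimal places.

Using m = 2.539. Since m = (1 + c)/(c + rr + e), the denominator satisfies c + rr + e = (1 + c)/m = (1 + 0.257) / 2.539 ≈ 0.495077.
With c = 0.257 and e = 0, the statutory reserve ratio is 0.495077 − 0.257 − 0 = 0.238077.

23.81%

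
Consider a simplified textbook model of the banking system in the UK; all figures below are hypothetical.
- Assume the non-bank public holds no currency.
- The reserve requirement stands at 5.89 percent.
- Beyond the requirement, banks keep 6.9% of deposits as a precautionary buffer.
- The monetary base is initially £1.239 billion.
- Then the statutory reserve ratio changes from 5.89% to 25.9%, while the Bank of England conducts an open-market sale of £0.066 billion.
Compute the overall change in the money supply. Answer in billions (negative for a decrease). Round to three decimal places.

Before: m₁ = 1 / (0.0589 + 0.069) ≈ 7.81861, MB₁ = 1.239, so M₁ = 7.81861 × 1.239 ≈ 9.6873 billion.
After: m₂ = 1 / (0.259 + 0.069) ≈ 3.04878, MB₂ = 1.239 − 0.066 = 1.173, so M₂ = 3.04878 × 1.173 ≈ 3.5762 billion.
ΔM = M₂ − M₁ = 3.5762 − 9.6873 = -6.1111 billion.

-6.111 billion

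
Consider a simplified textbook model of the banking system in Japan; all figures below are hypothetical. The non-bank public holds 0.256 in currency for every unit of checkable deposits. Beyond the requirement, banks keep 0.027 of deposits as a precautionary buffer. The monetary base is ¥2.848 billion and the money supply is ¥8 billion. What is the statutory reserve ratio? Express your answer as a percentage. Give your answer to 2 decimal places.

Using m = M/MB = 8/2.848 ≈ 2.808989. Since m = (1 + c)/(c + rr + e), the denominator satisfies c + rr + e = (1 + c)/m = (1 + 0.256) / 2.808989 ≈ 0.447136.
With c = 0.256 and e = 0.027, the statutory reserve ratio is 0.447136 − 0.256 − 0.027 = 0.164136.

16.41%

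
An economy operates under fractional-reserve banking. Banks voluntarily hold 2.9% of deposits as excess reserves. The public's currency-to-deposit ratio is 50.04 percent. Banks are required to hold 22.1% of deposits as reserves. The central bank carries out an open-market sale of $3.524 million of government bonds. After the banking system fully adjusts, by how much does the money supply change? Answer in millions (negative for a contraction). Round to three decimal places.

-7.046 million

The money multiplier is m = (1 + c) / (rr + e + c) = (1 + 0.5004) / (0.221 + 0.029 + 0.5004) ≈ 1.99947.
The sale removes 3.524 million of base, so ΔM = m × ΔMB = 1.99947 × (−3.524) ≈ -7.0461 million.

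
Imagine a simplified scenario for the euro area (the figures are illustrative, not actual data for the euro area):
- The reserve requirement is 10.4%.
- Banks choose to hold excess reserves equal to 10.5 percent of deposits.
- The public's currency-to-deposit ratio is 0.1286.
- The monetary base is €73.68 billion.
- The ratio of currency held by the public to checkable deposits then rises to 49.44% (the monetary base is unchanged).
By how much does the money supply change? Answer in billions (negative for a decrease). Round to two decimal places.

Initially m₁ = (1 + 0.1286) / (0.104 + 0.105 + 0.1286) ≈ 3.34301, so M₁ = 3.34301 × 73.68 ≈ 246.313 billion.
After the change m₂ = (1 + 0.4944) / (0.104 + 0.105 + 0.4944) ≈ 2.12454, so M₂ = 2.12454 × 73.68 ≈ 156.5361 billion.
ΔM = M₂ − M₁ = 156.5361 − 246.313 = -89.7769 billion.

-89.78 billion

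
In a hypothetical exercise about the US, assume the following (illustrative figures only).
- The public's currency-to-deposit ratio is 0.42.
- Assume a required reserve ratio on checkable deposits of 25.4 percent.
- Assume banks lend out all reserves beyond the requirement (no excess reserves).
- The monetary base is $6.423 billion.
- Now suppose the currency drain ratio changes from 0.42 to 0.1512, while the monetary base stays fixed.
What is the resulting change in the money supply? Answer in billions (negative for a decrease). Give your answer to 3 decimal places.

Initially m₁ = (1 + 0.42) / (0.254 + 0.42) ≈ 2.10682, so M₁ = 2.10682 × 6.423 ≈ 13.5321 billion.
After the change m₂ = (1 + 0.1512) / (0.254 + 0.1512) ≈ 2.84107, so M₂ = 2.84107 × 6.423 ≈ 18.2482 billion.
ΔM = M₂ − M₁ = 18.2482 − 13.5321 = 4.7161 billion.

$4.716 billion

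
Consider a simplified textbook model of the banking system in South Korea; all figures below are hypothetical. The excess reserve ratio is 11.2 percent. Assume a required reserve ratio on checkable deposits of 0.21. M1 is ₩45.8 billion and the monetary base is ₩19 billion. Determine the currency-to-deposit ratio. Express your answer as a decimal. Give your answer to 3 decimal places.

Using m = M/MB = 45.8/19 ≈ 2.410526. From m = (1 + c)/(c + rr + e), rearranging gives 1 + c = m·(c + rr + e), so c·(1 − m) = m·(rr + e) − 1.
Hence c = [m·(rr + e) − 1]/(1 − m) = [2.410526 × (0.21 + 0.112) − 1] / (1 − 2.410526) ≈ 0.158672.

0.159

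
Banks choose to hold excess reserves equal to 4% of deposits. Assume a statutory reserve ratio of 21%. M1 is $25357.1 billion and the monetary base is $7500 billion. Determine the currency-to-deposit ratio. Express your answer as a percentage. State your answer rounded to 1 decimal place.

Using m = M/MB = 25357.1/7500 ≈ 3.380947. From m = (1 + c)/(c + rr + e), rearranging gives 1 + c = m·(c + rr + e), so c·(1 − m) = m·(rr + e) − 1.
Hence c = [m·(rr + e) − 1]/(1 − m) = [3.380947 × (0.21 + 0.04) − 1] / (1 − 3.380947) ≈ 0.065001.

6.5%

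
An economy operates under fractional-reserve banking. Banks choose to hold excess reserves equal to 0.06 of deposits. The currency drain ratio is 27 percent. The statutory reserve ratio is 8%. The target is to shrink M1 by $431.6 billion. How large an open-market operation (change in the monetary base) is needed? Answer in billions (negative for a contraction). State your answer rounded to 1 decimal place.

The money multiplier is m = (1 + c) / (rr + e + c) = (1 + 0.27) / (0.08 + 0.06 + 0.27) ≈ 3.09756.
ΔMB = ΔM / m = (−431.6) / 3.09756 ≈ -139.3355 billion.

-139.3 billion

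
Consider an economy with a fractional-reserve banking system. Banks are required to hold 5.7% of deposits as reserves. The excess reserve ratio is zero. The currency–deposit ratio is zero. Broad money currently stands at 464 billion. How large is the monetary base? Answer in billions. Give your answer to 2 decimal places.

With no currency drain and no excess reserves, the money multiplier is m = 1/rr = 1/0.057 ≈ 17.543860.
The monetary base is MB = M / m = 464 / 17.543860 ≈ 26.448 billion.

26.45 billion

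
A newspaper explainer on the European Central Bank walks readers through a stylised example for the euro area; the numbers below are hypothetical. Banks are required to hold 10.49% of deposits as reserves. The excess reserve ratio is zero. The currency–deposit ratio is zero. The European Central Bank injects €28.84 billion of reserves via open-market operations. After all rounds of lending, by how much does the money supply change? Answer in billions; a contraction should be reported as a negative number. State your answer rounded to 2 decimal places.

The simple money multiplier is m = 1/rr = 1/0.1049 ≈ 9.53289.
An open-market purchase increases the monetary base by 28.84 billion, so ΔM = m × ΔMB = 9.53289 × 28.84 ≈ 274.9285 billion.

€274.93 billion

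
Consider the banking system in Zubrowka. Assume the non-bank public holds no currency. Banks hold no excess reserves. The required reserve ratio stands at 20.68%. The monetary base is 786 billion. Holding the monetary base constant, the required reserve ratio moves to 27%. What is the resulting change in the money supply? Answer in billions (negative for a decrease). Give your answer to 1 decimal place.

-889.7 billion

Initially m₁ = 1 / (0.2068) ≈ 4.83559, so M₁ = 4.83559 × 786 ≈ 3800.7737 billion.
After the change m₂ = 1 / (0.27) ≈ 3.70370, so M₂ = 3.70370 × 786 = 2911.1082 billion.
ΔM = M₂ − M₁ = 2911.1082 − 3800.7737 = -889.6655 billion.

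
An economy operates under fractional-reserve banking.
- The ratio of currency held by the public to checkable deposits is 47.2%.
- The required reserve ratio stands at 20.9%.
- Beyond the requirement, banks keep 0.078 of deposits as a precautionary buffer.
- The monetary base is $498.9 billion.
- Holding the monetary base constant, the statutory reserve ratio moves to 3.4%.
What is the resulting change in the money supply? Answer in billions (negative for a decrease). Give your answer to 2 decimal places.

$289.94 billion

Initially m₁ = (1 + 0.472) / (0.209 + 0.078 + 0.472) ≈ 1.939394, so M₁ = 1.939394 × 498.9 ≈ 967.5637 billion.
After the change m₂ = (1 + 0.472) / (0.034 + 0.078 + 0.472) ≈ 2.520548, so M₂ = 2.520548 × 498.9 ≈ 1257.5014 billion.
ΔM = M₂ − M₁ = 1257.5014 − 967.5637 = 289.9377 billion.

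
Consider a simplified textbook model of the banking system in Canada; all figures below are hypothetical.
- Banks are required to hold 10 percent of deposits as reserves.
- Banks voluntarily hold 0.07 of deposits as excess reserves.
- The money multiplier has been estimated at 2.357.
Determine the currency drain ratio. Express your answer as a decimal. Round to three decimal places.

0.442

Using m = 2.357. From m = (1 + c)/(c + rr + e), rearranging gives 1 + c = m·(c + rr + e), so c·(1 − m) = m·(rr + e) − 1.
Hence c = [m·(rr + e) − 1]/(1 − m) = [2.357 × (0.1 + 0.07) − 1] / (1 − 2.357) ≈ 0.441643.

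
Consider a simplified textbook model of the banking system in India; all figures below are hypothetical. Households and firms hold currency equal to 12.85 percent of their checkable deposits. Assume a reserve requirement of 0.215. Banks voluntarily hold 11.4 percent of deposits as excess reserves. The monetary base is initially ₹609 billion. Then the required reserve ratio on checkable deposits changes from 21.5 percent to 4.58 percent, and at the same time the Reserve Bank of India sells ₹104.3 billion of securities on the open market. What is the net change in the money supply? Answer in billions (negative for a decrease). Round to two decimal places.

Before: m₁ = (1 + 0.1285) / (0.215 + 0.114 + 0.1285) ≈ 2.466667, MB₁ = 609, so M₁ = 2.466667 × 609 ≈ 1502.2002 billion.
After: m₂ = (1 + 0.1285) / (0.0458 + 0.114 + 0.1285) ≈ 3.914325, MB₂ = 609 − 104.3 = 504.7, so M₂ = 3.914325 × 504.7 ≈ 1975.5598 billion.
ΔM = M₂ − M₁ = 1975.5598 − 1502.2002 = 473.3596 billion.

₹473.36 billion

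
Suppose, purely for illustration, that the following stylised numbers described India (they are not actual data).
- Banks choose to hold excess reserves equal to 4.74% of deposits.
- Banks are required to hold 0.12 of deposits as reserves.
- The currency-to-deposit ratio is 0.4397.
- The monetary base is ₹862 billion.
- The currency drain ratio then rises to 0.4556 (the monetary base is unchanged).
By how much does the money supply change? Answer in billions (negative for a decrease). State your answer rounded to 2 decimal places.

-30.17 billion

Initially m₁ = (1 + 0.4397) / (0.12 + 0.0474 + 0.4397) ≈ 2.371438, so M₁ = 2.371438 × 862 ≈ 2044.1796 billion.
After the change m₂ = (1 + 0.4556) / (0.12 + 0.0474 + 0.4556) ≈ 2.336437, so M₂ = 2.336437 × 862 ≈ 2014.0087 billion.
ΔM = M₂ − M₁ = 2014.0087 − 2044.1796 = -30.1709 billion.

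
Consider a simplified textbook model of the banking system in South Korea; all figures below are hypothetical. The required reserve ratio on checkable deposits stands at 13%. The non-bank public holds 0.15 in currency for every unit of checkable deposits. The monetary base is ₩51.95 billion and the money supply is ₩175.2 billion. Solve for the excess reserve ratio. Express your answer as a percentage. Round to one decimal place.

6.1%

Using m = M/MB = 175.2/51.95 ≈ 3.372474. Since m = (1 + c)/(c + rr + e), the denominator satisfies c + rr + e = (1 + c)/m = (1 + 0.15) / 3.372474 ≈ 0.340996.
With c = 0.15 and rr = 0.13, the excess reserve ratio is 0.340996 − 0.15 − 0.13 = 0.060996.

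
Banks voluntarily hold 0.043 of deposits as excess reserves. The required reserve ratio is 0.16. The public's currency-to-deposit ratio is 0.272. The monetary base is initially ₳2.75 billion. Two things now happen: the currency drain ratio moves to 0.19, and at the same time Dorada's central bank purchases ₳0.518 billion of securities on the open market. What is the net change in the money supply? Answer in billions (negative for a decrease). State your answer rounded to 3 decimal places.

₳2.531 billion

Before: m₁ = (1 + 0.272) / (0.16 + 0.043 + 0.272) ≈ 2.67789, MB₁ = 2.75, so M₁ = 2.67789 × 2.75 ≈ 7.3642 billion.
After: m₂ = (1 + 0.19) / (0.16 + 0.043 + 0.19) ≈ 3.02799, MB₂ = 2.75 + 0.518 = 3.268, so M₂ = 3.02799 × 3.268 ≈ 9.8955 billion.
ΔM = M₂ − M₁ = 9.8955 − 7.3642 = 2.5313 billion.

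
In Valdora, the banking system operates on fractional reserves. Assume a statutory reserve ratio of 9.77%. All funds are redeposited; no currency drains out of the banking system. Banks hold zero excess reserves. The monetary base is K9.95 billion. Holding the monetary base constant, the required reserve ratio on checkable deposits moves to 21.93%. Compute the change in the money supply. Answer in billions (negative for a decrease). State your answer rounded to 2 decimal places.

-56.47 billion

Initially m₁ = 1 / (0.0977) ≈ 10.2354, so M₁ = 10.2354 × 9.95 ≈ 101.8422 billion.
After the change m₂ = 1 / (0.2193) ≈ 4.56, so M₂ = 4.56 × 9.95 = 45.372 billion.
ΔM = M₂ − M₁ = 45.372 − 101.8422 = -56.4702 billion.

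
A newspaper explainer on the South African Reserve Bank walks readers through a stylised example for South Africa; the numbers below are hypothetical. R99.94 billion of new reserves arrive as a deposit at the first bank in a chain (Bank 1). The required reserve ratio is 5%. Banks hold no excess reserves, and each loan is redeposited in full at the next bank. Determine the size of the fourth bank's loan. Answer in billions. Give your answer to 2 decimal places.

R81.40 billion

Each bank lends a fraction (1 − rr) = 0.9500 of the deposit it receives, so Bank 4 receives 99.94·0.9500^3 and lends 99.94·0.9500^4 ≈ 81.4018 billion.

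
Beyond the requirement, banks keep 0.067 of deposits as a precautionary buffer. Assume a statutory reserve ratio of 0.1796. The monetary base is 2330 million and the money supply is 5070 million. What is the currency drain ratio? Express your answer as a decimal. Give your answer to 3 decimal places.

Using m = M/MB = 5070/2330 ≈ 2.175966. From m = (1 + c)/(c + rr + e), rearranging gives 1 + c = m·(c + rr + e), so c·(1 − m) = m·(rr + e) − 1.
Hence c = [m·(rr + e) − 1]/(1 − m) = [2.175966 × (0.1796 + 0.067) − 1] / (1 − 2.175966) ≈ 0.394065.

0.394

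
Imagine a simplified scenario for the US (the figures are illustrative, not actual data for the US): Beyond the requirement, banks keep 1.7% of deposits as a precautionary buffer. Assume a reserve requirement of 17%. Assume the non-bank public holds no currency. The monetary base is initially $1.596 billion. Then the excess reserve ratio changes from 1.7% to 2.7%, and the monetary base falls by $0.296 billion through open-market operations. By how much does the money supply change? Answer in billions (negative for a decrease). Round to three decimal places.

Before: m₁ = 1 / (0.17 + 0.017) ≈ 5.34759, MB₁ = 1.596, so M₁ = 5.34759 × 1.596 ≈ 8.5348 billion.
After: m₂ = 1 / (0.17 + 0.027) ≈ 5.07614, MB₂ = 1.596 − 0.296 = 1.3, so M₂ = 5.07614 × 1.3 ≈ 6.599 billion.
ΔM = M₂ − M₁ = 6.599 − 8.5348 = -1.9358 billion.

-1.936 billion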